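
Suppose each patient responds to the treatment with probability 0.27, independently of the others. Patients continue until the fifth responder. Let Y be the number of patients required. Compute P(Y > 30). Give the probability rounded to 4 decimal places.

Needing more than 30 patients ⇔ fewer than 5 successes in the first 30. With X ~ Binomial(30, 0.27), P(Y > 30) = P(X ≤ 4).
  k=0: C(30,0)·0.27^0·0.73^30 = 0.000079
  k=1: C(30,1)·0.27^1·0.73^29 = 0.000881
  k=2: C(30,2)·0.27^2·0.73^28 = 0.004723
  k=3: C(30,3)·0.27^3·0.73^27 = 0.016306
  k=4: C(30,4)·0.27^4·0.73^26 = 0.040708
P(X ≤ 4) = 0.062697

0.0627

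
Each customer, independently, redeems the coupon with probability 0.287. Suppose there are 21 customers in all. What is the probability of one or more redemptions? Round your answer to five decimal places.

P(at least one) = 1 − P(none) = 1 − (1 − 0.287)^21
= 1 − 0.0008220 = 0.9991780

0.99918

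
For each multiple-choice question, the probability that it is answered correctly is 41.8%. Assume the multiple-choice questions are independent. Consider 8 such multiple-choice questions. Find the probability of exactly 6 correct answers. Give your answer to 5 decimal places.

X ~ Binomial(n=8, p=0.418).
P(X=6) = C(8,6) · p^6 · (1−p)^2
= 28 · 0.0053341 · 0.33872 = 0.0505897

0.05059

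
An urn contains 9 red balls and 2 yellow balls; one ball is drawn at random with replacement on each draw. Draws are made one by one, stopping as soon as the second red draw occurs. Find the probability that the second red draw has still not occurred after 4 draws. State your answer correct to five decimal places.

0.02076

Needing more than 4 draws ⇔ fewer than 2 successes in the first 4. With X ~ Binomial(4, 0.818182), P(Y > 4) = P(X ≤ 1).
  k=0: C(4,0)·0.818182^0·0.181818^4 = 0.0010928
  k=1: C(4,1)·0.818182^1·0.181818^3 = 0.0196708
P(X ≤ 1) = 0.0207636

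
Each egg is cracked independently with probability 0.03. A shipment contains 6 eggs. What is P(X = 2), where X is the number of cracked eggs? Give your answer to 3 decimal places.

0.012

X ~ Binomial(n=6, p=0.03).
P(X=2) = C(6,2) · p^2 · (1−p)^4
= 15 · 0.0009 · 0.88529 = 0.01195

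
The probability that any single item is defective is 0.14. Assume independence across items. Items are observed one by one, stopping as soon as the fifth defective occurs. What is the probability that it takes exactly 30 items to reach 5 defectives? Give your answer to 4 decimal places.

0.0294

Y = trial on which the fifth success occurs; negative binomial, r=5, p=0.14.
P(Y=30) = C(29,4) · p^5 · (1−p)^25
= 23751 · 5.3782e-05 · 0.023039 = 0.029430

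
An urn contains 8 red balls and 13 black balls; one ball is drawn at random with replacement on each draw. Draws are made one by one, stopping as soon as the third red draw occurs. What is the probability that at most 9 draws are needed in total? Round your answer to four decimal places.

0.7307

Finishing within 9 draws ⇔ at least 3 successes in the first 9. With X ~ Binomial(9, 0.380952), P(Y ≤ 9) = 1 − P(X ≤ 2).
  k=0: C(9,0)·0.380952^0·0.619048^9 = 0.013351
  k=1: C(9,1)·0.380952^1·0.619048^8 = 0.073944
  k=2: C(9,2)·0.380952^2·0.619048^7 = 0.182017
1 − 0.269313 = 0.730687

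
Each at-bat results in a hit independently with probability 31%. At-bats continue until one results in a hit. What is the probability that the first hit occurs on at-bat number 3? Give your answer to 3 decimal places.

0.148

Geometric (trials to first success), p = 0.31.
P(Y = 3) = (1−p)^2 · p = 0.4761 · 0.31 = 0.14759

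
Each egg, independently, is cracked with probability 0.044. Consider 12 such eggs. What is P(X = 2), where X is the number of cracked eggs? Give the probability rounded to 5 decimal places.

0.08148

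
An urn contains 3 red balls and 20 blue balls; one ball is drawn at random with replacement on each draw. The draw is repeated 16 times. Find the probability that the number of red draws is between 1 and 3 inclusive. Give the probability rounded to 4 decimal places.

0.7470

X ~ Binomial(16, 0.130435); P(1 ≤ X ≤ 3) = Σ C(16,k) p^k (1−p)^(16−k) over k:
  k=1: C(16,1)·0.130435^1·0.869565^15 = 0.256475
  k=2: C(16,2)·0.130435^2·0.869565^14 = 0.288535
  k=3: C(16,3)·0.130435^3·0.869565^13 = 0.201974
Total = 0.746985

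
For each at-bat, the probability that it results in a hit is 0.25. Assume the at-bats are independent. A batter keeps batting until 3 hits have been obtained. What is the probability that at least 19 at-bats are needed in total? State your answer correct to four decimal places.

Needing more than 18 at-bats ⇔ fewer than 3 successes in the first 18. With X ~ Binomial(18, 0.25), P(Y > 18) = P(X ≤ 2).
  k=0: C(18,0)·0.25^0·0.75^18 = 0.005638
  k=1: C(18,1)·0.25^1·0.75^17 = 0.033826
  k=2: C(18,2)·0.25^2·0.75^16 = 0.095841
P(X ≤ 2) = 0.135305

0.1353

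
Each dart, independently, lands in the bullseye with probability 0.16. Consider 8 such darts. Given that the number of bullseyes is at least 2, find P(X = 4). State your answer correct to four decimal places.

0.0610

X ~ Binomial(8, 0.16). Want P(X=4 | X≥2) = P(X=4) / P(X≥2).
P(X=4) = C(8,4)·0.16^4·0.84^4 = 0.022840
P(X≥2) = 1 − 0.247876 − 0.377716 = 0.374408
Ratio = 0.022840 / 0.374408 = 0.061003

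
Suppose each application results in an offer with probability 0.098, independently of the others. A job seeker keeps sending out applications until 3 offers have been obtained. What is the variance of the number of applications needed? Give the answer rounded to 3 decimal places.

281.758

Y = total applications until the third success; negative binomial with r=3, p=0.098.
Var(Y) = r(1−p)/p² = 3·0.902 / 0.098² = 281.75760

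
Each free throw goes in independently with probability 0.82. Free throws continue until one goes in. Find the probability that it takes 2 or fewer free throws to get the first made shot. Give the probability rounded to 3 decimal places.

0.968

Y = number of free throws to the first success; geometric, p = 0.82.
P(Y ≤ 2) = 1 − (1−p)^2 = 1 − 0.03240 = 0.96760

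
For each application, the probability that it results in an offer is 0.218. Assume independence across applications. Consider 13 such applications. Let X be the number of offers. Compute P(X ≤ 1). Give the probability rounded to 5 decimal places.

X ~ Binomial(13, 0.218); P(X ≤ 1) = Σ C(13,k) p^k (1−p)^(13−k) over k:
  k=0: C(13,0)·0.218^0·0.782^13 = 0.0408967
  k=1: C(13,1)·0.218^1·0.782^12 = 0.1482112
Total = 0.1891078

0.18911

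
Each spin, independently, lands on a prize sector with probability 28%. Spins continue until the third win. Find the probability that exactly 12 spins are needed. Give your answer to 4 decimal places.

0.0628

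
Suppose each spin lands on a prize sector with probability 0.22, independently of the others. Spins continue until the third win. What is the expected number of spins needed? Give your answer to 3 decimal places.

13.636

Y = total spins until the third success; negative binomial with r=3, p=0.22.
E[Y] = r / p = 3 / 0.22 = 13.63636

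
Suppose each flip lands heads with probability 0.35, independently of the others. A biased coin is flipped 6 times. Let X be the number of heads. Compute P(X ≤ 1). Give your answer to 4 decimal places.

0.3191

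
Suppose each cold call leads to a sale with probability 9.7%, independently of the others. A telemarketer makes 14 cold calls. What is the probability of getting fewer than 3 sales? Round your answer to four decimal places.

0.8518

X ~ Binomial(14, 0.097); P(X ≤ 2) = Σ C(14,k) p^k (1−p)^(14−k) over k:
  k=0: C(14,0)·0.097^0·0.903^14 = 0.239678
  k=1: C(14,1)·0.097^1·0.903^13 = 0.360446
  k=2: C(14,2)·0.097^2·0.903^12 = 0.251674
Total = 0.851798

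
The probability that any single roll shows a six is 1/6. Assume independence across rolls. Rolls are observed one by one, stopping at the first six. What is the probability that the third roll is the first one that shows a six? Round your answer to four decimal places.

Geometric (trials to first success), p = 0.166667.
P(Y = 3) = (1−p)^2 · p = 0.69444 · 0.166667 = 0.115741

0.1157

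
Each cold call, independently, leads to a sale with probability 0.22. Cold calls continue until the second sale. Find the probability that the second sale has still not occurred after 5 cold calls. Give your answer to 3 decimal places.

0.696

Needing more than 5 cold calls ⇔ fewer than 2 successes in the first 5. With X ~ Binomial(5, 0.22), P(Y > 5) = P(X ≤ 1).
  k=0: C(5,0)·0.22^0·0.78^5 = 0.28872
  k=1: C(5,1)·0.22^1·0.78^4 = 0.40717
P(X ≤ 1) = 0.69588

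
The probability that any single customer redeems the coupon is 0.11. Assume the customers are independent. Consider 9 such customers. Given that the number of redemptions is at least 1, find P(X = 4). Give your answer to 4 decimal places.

0.0159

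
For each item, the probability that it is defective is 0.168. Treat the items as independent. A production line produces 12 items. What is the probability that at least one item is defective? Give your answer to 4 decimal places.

P(at least one) = 1 − P(none) = 1 − (1 − 0.168)^12
= 1 − 0.110022 = 0.889978

0.8900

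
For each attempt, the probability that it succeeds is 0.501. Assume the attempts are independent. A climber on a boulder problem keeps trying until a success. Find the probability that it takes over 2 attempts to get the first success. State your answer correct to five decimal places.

Y = number of attempts to the first success; geometric, p = 0.501.
P(Y > 2) = P(first 2 all fail) = (1−p)^2 = 0.2490010

0.24900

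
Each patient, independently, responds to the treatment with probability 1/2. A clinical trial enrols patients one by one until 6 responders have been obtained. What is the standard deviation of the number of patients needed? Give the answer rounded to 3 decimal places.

3.464

Y = total patients until the sixth success; negative binomial with r=6, p=0.50.
SD(Y) = √[r(1−p)/p²] = √(12.00000) = 3.46410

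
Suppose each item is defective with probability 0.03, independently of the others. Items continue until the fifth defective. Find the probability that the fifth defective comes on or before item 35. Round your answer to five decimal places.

0.00372

Finishing within 35 items ⇔ at least 5 successes in the first 35. With X ~ Binomial(35, 0.03), P(Y ≤ 35) = 1 − P(X ≤ 4).
  k=0: C(35,0)·0.03^0·0.97^35 = 0.3443584
  k=1: C(35,1)·0.03^1·0.97^34 = 0.3727591
  k=2: C(35,2)·0.03^2·0.97^33 = 0.1959867
  k=3: C(35,3)·0.03^3·0.97^32 = 0.0666759
  k=4: C(35,4)·0.03^4·0.97^31 = 0.0164971
1 − 0.9962773 = 0.0037227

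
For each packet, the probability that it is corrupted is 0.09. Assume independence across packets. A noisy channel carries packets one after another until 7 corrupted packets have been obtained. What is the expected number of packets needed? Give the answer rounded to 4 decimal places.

Y = total packets until the seventh success; negative binomial with r=7, p=0.09.
E[Y] = r / p = 7 / 0.09 = 77.777778

77.7778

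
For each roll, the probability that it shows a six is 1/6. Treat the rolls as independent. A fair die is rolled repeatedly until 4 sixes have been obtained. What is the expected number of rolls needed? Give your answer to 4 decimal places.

24.0000

Y = total rolls until the fourth success; negative binomial with r=4, p=0.166667.
E[Y] = r / p = 4 / 0.166667 = 24.000000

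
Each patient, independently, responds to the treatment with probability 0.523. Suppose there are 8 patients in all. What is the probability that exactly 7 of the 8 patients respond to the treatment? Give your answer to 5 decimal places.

X ~ Binomial(n=8, p=0.523).
P(X=7) = C(8,7) · p^7 · (1−p)^1
= 8 · 0.010703 · 0.477 = 0.0408432

0.04084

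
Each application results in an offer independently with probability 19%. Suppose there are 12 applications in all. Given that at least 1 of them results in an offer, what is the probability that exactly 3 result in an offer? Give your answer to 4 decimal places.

X ~ Binomial(12, 0.19). Want P(X=3 | X≥1) = P(X=3) / P(X≥1).
P(X=3) = C(12,3)·0.19^3·0.81^9 = 0.226490
P(X≥1) = 1 − 0.079766 = 0.920234
Ratio = 0.226490 / 0.920234 = 0.246122

0.2461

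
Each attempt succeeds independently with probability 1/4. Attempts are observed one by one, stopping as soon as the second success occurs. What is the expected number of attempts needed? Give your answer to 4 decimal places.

Y = total attempts until the second success; negative binomial with r=2, p=0.25.
E[Y] = r / p = 2 / 0.25 = 8.000000

8.0000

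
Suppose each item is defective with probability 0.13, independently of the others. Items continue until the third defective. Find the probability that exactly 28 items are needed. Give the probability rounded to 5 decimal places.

0.02372

Y = trial on which the third success occurs; negative binomial, r=3, p=0.13.
P(Y=28) = C(27,2) · p^3 · (1−p)^25
= 351 · 0.002197 · 0.03076 = 0.0237202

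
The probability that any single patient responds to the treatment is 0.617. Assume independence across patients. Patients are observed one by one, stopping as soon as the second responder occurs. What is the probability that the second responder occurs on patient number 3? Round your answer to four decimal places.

Y = trial on which the second success occurs; negative binomial, r=2, p=0.617.
P(Y=3) = C(2,1) · p^2 · (1−p)^1
= 2 · 0.38069 · 0.383 = 0.291608

0.2916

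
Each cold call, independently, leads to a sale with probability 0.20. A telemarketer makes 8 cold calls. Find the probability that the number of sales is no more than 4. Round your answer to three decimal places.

X ~ Binomial(8, 0.20); P(X ≤ 4) = Σ C(8,k) p^k (1−p)^(8−k) over k:
  k=0: C(8,0)·0.20^0·0.80^8 = 0.16777
  k=1: C(8,1)·0.20^1·0.80^7 = 0.33554
  k=2: C(8,2)·0.20^2·0.80^6 = 0.29360
  k=3: C(8,3)·0.20^3·0.80^5 = 0.14680
  k=4: C(8,4)·0.20^4·0.80^4 = 0.04588
Total = 0.98959

0.990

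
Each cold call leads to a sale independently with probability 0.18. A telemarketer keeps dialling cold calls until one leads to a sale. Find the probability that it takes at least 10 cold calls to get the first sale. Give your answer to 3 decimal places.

0.168

Y = number of cold calls to the first success; geometric, p = 0.18.
P(Y > 9) = P(first 9 all fail) = (1−p)^9 = 0.16762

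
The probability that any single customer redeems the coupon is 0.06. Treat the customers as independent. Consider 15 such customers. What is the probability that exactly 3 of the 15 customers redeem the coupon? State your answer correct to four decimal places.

0.0468

X ~ Binomial(n=15, p=0.06).
P(X=3) = C(15,3) · p^3 · (1−p)^12
= 455 · 0.000216 · 0.47592 = 0.046773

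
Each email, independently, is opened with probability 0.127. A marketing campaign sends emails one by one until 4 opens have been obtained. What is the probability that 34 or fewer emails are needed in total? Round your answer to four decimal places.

Finishing within 34 emails ⇔ at least 4 successes in the first 34. With X ~ Binomial(34, 0.127), P(Y ≤ 34) = 1 − P(X ≤ 3).
  k=0: C(34,0)·0.127^0·0.873^34 = 0.009874
  k=1: C(34,1)·0.127^1·0.873^33 = 0.048837
  k=2: C(34,2)·0.127^2·0.873^32 = 0.117227
  k=3: C(34,3)·0.127^3·0.873^31 = 0.181905
1 − 0.357843 = 0.642157

0.6422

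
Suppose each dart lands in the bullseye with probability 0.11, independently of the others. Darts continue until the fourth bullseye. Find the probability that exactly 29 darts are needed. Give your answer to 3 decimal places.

0.026

Y = trial on which the fourth success occurs; negative binomial, r=4, p=0.11.
P(Y=29) = C(28,3) · p^4 · (1−p)^25
= 3276 · 0.00014641 · 0.054294 = 0.02604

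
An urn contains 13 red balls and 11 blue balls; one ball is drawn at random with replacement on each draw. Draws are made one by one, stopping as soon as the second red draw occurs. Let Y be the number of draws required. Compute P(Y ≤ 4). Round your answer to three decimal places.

Finishing within 4 draws ⇔ at least 2 successes in the first 4. With X ~ Binomial(4, 0.541667), P(Y ≤ 4) = 1 − P(X ≤ 1).
  k=0: C(4,0)·0.541667^0·0.458333^4 = 0.04413
  k=1: C(4,1)·0.541667^1·0.458333^3 = 0.20861
1 − 0.25274 = 0.74726

0.747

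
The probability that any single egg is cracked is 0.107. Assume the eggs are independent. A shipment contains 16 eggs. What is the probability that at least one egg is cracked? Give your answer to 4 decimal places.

0.8365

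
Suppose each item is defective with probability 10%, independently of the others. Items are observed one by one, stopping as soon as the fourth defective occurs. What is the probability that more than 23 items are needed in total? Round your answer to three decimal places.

0.807

Needing more than 23 items ⇔ fewer than 4 successes in the first 23. With X ~ Binomial(23, 0.10), P(Y > 23) = P(X ≤ 3).
  k=0: C(23,0)·0.10^0·0.90^23 = 0.08863
  k=1: C(23,1)·0.10^1·0.90^22 = 0.22650
  k=2: C(23,2)·0.10^2·0.90^21 = 0.27683
  k=3: C(23,3)·0.10^3·0.90^20 = 0.21531
P(X ≤ 3) = 0.80727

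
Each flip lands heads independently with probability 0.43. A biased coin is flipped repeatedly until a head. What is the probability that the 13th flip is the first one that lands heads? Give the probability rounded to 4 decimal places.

Geometric (trials to first success), p = 0.43.
P(Y = 13) = (1−p)^12 · p = 0.0011762 · 0.43 = 0.000506

0.0005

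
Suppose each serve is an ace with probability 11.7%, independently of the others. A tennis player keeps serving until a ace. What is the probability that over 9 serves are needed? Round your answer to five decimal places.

Y = number of serves to the first success; geometric, p = 0.117.
P(Y > 9) = P(first 9 all fail) = (1−p)^9 = 0.3263220

0.32632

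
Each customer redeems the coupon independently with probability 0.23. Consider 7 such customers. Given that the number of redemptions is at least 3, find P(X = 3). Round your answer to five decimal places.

X ~ Binomial(7, 0.23). Want P(X=3 | X≥3) = P(X=3) / P(X≥3).
P(X=3) = C(7,3)·0.23^3·0.77^4 = 0.1496975
P(X≥3) = 1 − 0.1604852 − 0.3355600 − 0.3006967 = 0.2032581
Ratio = 0.1496975 / 0.2032581 = 0.7364896

0.73649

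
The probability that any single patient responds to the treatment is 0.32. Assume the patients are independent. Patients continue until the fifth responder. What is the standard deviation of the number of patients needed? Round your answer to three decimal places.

5.762

Y = total patients until the fifth success; negative binomial with r=5, p=0.32.
SD(Y) = √[r(1−p)/p²] = √(33.20312) = 5.76222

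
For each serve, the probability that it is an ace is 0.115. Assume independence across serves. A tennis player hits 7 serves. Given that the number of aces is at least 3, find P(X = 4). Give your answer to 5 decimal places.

X ~ Binomial(7, 0.115). Want P(X=4 | X≥3) = P(X=4) / P(X≥3).
P(X=4) = C(7,4)·0.115^4·0.885^3 = 0.0042432
P(X≥3) = 1 − 0.4252094 − 0.3867724 − 0.1507757 = 0.0372424
Ratio = 0.0042432 / 0.0372424 = 0.1139334

0.11393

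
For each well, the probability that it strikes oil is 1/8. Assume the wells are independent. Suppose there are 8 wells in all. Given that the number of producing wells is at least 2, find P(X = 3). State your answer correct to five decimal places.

X ~ Binomial(8, 0.125). Want P(X=3 | X≥2) = P(X=3) / P(X≥2).
P(X=3) = C(8,3)·0.125^3·0.875^5 = 0.0560994
P(X≥2) = 1 − 0.3436089 − 0.3926959 = 0.2636952
Ratio = 0.0560994 / 0.2636952 = 0.2127434

0.21274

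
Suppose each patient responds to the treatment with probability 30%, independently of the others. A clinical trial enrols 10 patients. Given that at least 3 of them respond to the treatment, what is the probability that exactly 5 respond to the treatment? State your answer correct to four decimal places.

0.1667

X ~ Binomial(10, 0.30). Want P(X=5 | X≥3) = P(X=5) / P(X≥3).
P(X=5) = C(10,5)·0.30^5·0.70^5 = 0.102919
P(X≥3) = 1 − 0.028248 − 0.121061 − 0.233474 = 0.617217
Ratio = 0.102919 / 0.617217 = 0.166747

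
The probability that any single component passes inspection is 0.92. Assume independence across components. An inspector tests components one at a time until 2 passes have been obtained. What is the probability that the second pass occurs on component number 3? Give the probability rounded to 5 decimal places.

0.13542

Y = trial on which the second success occurs; negative binomial, r=2, p=0.92.
P(Y=3) = C(2,1) · p^2 · (1−p)^1
= 2 · 0.8464 · 0.08 = 0.1354240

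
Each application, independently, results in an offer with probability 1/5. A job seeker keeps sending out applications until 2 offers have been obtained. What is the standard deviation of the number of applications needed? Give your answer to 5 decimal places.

6.32456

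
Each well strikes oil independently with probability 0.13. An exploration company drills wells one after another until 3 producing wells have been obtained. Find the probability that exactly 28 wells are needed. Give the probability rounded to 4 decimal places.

0.0237

Y = trial on which the third success occurs; negative binomial, r=3, p=0.13.
P(Y=28) = C(27,2) · p^3 · (1−p)^25
= 351 · 0.002197 · 0.03076 = 0.023720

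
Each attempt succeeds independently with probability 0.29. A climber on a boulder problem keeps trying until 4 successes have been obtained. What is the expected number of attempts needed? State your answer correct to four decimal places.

Y = total attempts until the fourth success; negative binomial with r=4, p=0.29.
E[Y] = r / p = 4 / 0.29 = 13.793103

13.7931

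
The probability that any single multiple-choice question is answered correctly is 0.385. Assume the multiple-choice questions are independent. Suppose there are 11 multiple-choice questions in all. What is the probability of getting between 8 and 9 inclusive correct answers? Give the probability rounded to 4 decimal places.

0.0224

X ~ Binomial(11, 0.385); P(8 ≤ X ≤ 9) = Σ C(11,k) p^k (1−p)^(11−k) over k:
  k=8: C(11,8)·0.385^8·0.615^3 = 0.018527
  k=9: C(11,9)·0.385^9·0.615^2 = 0.003866
Total = 0.022393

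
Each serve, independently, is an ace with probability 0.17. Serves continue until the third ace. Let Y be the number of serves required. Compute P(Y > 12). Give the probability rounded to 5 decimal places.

0.66556

Needing more than 12 serves ⇔ fewer than 3 successes in the first 12. With X ~ Binomial(12, 0.17), P(Y > 12) = P(X ≤ 2).
  k=0: C(12,0)·0.17^0·0.83^12 = 0.1068900
  k=1: C(12,1)·0.17^1·0.83^11 = 0.2627176
  k=2: C(12,2)·0.17^2·0.83^10 = 0.2959530
P(X ≤ 2) = 0.6655606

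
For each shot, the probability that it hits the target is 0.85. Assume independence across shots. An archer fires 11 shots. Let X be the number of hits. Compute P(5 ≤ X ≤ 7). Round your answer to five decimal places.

0.06912

X ~ Binomial(11, 0.85); P(5 ≤ X ≤ 7) = Σ C(11,k) p^k (1−p)^(11−k) over k:
  k=5: C(11,5)·0.85^5·0.15^6 = 0.0023350
  k=6: C(11,6)·0.85^6·0.15^5 = 0.0132316
  k=7: C(11,7)·0.85^7·0.15^4 = 0.0535564
Total = 0.0691230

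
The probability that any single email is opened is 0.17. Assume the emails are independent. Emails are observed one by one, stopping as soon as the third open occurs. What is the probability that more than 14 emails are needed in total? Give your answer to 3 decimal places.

0.566

Needing more than 14 emails ⇔ fewer than 3 successes in the first 14. With X ~ Binomial(14, 0.17), P(Y > 14) = P(X ≤ 2).
  k=0: C(14,0)·0.17^0·0.83^14 = 0.07364
  k=1: C(14,1)·0.17^1·0.83^13 = 0.21115
  k=2: C(14,2)·0.17^2·0.83^12 = 0.28111
P(X ≤ 2) = 0.56590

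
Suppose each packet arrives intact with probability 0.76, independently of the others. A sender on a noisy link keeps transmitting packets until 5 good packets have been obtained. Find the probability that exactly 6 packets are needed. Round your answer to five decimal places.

Y = trial on which the fifth success occurs; negative binomial, r=5, p=0.76.
P(Y=6) = C(5,4) · p^5 · (1−p)^1
= 5 · 0.25355 · 0.24 = 0.3042630

0.30426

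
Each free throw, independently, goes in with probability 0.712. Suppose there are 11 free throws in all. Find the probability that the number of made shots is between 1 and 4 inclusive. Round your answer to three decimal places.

X ~ Binomial(11, 0.712); P(1 ≤ X ≤ 4) = Σ C(11,k) p^k (1−p)^(11−k) over k:
  k=1: C(11,1)·0.712^1·0.288^10 = 0.00003
  k=2: C(11,2)·0.712^2·0.288^9 = 0.00038
  k=3: C(11,3)·0.712^3·0.288^8 = 0.00282
  k=4: C(11,4)·0.712^4·0.288^7 = 0.01394
Total = 0.01717

0.017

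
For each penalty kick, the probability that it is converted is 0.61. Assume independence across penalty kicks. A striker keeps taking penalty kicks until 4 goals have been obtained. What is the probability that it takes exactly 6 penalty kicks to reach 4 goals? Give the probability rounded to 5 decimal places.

Y = trial on which the fourth success occurs; negative binomial, r=4, p=0.61.
P(Y=6) = C(5,3) · p^4 · (1−p)^2
= 10 · 0.13846 · 0.1521 = 0.2105952

0.21060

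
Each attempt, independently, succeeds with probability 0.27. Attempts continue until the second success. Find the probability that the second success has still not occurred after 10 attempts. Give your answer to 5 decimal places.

Needing more than 10 attempts ⇔ fewer than 2 successes in the first 10. With X ~ Binomial(10, 0.27), P(Y > 10) = P(X ≤ 1).
  k=0: C(10,0)·0.27^0·0.73^10 = 0.0429763
  k=1: C(10,1)·0.27^1·0.73^9 = 0.1589533
P(X ≤ 1) = 0.2019295

0.20193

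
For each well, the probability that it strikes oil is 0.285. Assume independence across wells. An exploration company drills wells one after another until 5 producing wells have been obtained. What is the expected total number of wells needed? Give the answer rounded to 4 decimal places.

17.5439

Y = total wells until the fifth success; negative binomial with r=5, p=0.285.
E[Y] = r / p = 5 / 0.285 = 17.543860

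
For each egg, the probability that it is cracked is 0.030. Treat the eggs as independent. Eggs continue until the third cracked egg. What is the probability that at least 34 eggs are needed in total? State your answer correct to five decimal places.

0.92436

Needing more than 33 eggs ⇔ fewer than 3 successes in the first 33. With X ~ Binomial(33, 0.03), P(Y > 33) = P(X ≤ 2).
  k=0: C(33,0)·0.03^0·0.97^33 = 0.3659883
  k=1: C(33,1)·0.03^1·0.97^32 = 0.3735345
  k=2: C(33,2)·0.03^2·0.97^31 = 0.1848418
P(X ≤ 2) = 0.9243646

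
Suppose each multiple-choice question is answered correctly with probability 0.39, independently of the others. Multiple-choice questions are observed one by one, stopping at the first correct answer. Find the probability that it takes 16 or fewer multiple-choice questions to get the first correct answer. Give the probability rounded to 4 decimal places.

0.9996

Y = number of multiple-choice questions to the first success; geometric, p = 0.39.
P(Y ≤ 16) = 1 − (1−p)^16 = 1 − 0.000368 = 0.999632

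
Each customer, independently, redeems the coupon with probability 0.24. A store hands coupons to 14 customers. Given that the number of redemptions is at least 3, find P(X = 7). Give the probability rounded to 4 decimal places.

X ~ Binomial(14, 0.24). Want P(X=7 | X≥3) = P(X=7) / P(X≥3).
P(X=7) = C(14,7)·0.24^7·0.76^7 = 0.023053
P(X≥3) = 1 − 0.021448 − 0.094823 − 0.194638 = 0.689091
Ratio = 0.023053 / 0.689091 = 0.033454

0.0335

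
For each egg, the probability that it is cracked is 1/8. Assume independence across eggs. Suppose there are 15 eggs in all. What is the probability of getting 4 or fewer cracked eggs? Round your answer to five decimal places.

X ~ Binomial(15, 0.125); P(X ≤ 4) = Σ C(15,k) p^k (1−p)^(15−k) over k:
  k=0: C(15,0)·0.125^0·0.875^15 = 0.1349338
  k=1: C(15,1)·0.125^1·0.875^14 = 0.2891439
  k=2: C(15,2)·0.125^2·0.875^13 = 0.2891439
  k=3: C(15,3)·0.125^3·0.875^12 = 0.1789938
  k=4: C(15,4)·0.125^4·0.875^11 = 0.0767116
Total = 0.9689271

0.96893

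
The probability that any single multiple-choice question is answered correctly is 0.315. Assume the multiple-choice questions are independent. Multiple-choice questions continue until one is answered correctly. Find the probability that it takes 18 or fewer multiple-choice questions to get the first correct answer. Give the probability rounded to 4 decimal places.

0.9989

Y = number of multiple-choice questions to the first success; geometric, p = 0.315.
P(Y ≤ 18) = 1 − (1−p)^18 = 1 − 0.001103 = 0.998897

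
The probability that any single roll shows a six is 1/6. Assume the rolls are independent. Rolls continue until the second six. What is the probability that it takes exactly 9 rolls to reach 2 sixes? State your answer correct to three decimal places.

0.062

Y = trial on which the second success occurs; negative binomial, r=2, p=0.166667.
P(Y=9) = C(8,1) · p^2 · (1−p)^7
= 8 · 0.027778 · 0.27908 = 0.06202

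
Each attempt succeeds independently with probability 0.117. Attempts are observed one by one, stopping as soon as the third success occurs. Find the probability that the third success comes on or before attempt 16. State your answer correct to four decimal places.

0.2861

Finishing within 16 attempts ⇔ at least 3 successes in the first 16. With X ~ Binomial(16, 0.117), P(Y ≤ 16) = 1 − P(X ≤ 2).
  k=0: C(16,0)·0.117^0·0.883^16 = 0.136575
  k=1: C(16,1)·0.117^1·0.883^15 = 0.289545
  k=2: C(16,2)·0.117^2·0.883^14 = 0.287742
1 − 0.713862 = 0.286138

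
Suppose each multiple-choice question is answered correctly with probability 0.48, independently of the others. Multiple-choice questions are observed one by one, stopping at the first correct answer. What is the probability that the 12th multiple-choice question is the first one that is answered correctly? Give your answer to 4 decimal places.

0.0004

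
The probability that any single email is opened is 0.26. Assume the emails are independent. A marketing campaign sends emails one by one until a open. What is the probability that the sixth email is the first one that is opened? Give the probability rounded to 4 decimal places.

0.0577

Geometric (trials to first success), p = 0.26.
P(Y = 6) = (1−p)^5 · p = 0.2219 · 0.26 = 0.057694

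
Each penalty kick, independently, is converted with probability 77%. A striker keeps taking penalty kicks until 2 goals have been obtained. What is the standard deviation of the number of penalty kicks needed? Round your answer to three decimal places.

Y = total penalty kicks until the second success; negative binomial with r=2, p=0.77.
SD(Y) = √[r(1−p)/p²] = √(0.77585) = 0.88082

0.881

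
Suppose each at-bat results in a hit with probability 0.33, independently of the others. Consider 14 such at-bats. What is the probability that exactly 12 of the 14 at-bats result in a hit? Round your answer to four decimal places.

0.0001

X ~ Binomial(n=14, p=0.33).
P(X=12) = C(14,12) · p^12 · (1−p)^2
= 91 · 1.6679e-06 · 0.4489 = 0.000068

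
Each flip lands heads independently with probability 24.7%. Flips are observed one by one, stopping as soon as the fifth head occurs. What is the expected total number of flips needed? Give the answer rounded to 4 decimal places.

20.2429

Y = total flips until the fifth success; negative binomial with r=5, p=0.247.
E[Y] = r / p = 5 / 0.247 = 20.242915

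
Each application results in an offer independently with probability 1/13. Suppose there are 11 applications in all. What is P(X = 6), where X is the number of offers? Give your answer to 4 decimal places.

0.0001

X ~ Binomial(n=11, p=0.076923).
P(X=6) = C(11,6) · p^6 · (1−p)^5
= 462 · 2.0718e-07 · 0.67018 = 0.000064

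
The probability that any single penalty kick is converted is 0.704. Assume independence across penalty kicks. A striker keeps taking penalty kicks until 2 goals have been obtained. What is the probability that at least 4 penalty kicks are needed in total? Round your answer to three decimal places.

Needing more than 3 penalty kicks ⇔ fewer than 2 successes in the first 3. With X ~ Binomial(3, 0.704), P(Y > 3) = P(X ≤ 1).
  k=0: C(3,0)·0.704^0·0.296^3 = 0.02593
  k=1: C(3,1)·0.704^1·0.296^2 = 0.18504
P(X ≤ 1) = 0.21098

0.211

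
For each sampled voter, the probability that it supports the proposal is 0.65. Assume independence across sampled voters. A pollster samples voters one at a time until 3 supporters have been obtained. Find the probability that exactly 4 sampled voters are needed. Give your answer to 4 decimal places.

Y = trial on which the third success occurs; negative binomial, r=3, p=0.65.
P(Y=4) = C(3,2) · p^3 · (1−p)^1
= 3 · 0.27463 · 0.35 = 0.288356

0.2884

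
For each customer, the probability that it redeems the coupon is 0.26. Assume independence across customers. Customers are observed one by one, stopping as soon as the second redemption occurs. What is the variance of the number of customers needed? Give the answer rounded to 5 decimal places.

21.89349

Y = total customers until the second success; negative binomial with r=2, p=0.26.
Var(Y) = r(1−p)/p² = 2·0.74 / 0.26² = 21.8934911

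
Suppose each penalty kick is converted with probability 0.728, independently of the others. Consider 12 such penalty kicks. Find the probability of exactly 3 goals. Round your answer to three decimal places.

X ~ Binomial(n=12, p=0.728).
P(X=3) = C(12,3) · p^3 · (1−p)^9
= 220 · 0.38583 · 8.1493e-06 = 0.00069

0.001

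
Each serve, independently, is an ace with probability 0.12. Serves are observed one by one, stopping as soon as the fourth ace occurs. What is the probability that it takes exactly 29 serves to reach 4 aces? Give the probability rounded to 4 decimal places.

Y = trial on which the fourth success occurs; negative binomial, r=4, p=0.12.
P(Y=29) = C(28,3) · p^4 · (1−p)^25
= 3276 · 0.00020736 · 0.040932 = 0.027806

0.0278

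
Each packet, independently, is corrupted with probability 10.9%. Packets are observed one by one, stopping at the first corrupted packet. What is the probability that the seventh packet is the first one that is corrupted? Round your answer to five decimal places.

0.05454

Geometric (trials to first success), p = 0.109.
P(Y = 7) = (1−p)^6 · p = 0.50034 · 0.109 = 0.0545372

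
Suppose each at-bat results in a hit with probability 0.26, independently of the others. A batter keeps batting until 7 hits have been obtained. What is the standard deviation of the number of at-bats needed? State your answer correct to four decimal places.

Y = total at-bats until the seventh success; negative binomial with r=7, p=0.26.
SD(Y) = √[r(1−p)/p²] = √(76.627219) = 8.753697

8.7537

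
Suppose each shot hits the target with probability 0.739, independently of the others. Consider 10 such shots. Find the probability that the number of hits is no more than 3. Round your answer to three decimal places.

X ~ Binomial(10, 0.739); P(X ≤ 3) = Σ C(10,k) p^k (1−p)^(10−k) over k:
  k=0: C(10,0)·0.739^0·0.261^10 = 0.00000
  k=1: C(10,1)·0.739^1·0.261^9 = 0.00004
  k=2: C(10,2)·0.739^2·0.261^8 = 0.00053
  k=3: C(10,3)·0.739^3·0.261^7 = 0.00400
Total = 0.00457

0.005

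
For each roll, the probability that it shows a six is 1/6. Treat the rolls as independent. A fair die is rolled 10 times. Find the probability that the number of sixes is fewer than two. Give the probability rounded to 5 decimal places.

0.48452

X ~ Binomial(10, 0.166667); P(X ≤ 1) = Σ C(10,k) p^k (1−p)^(10−k) over k:
  k=0: C(10,0)·0.166667^0·0.833333^10 = 0.1615056
  k=1: C(10,1)·0.166667^1·0.833333^9 = 0.3230112
Total = 0.4845167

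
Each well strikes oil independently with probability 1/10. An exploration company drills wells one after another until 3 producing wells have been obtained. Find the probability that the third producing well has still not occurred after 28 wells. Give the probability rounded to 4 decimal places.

Needing more than 28 wells ⇔ fewer than 3 successes in the first 28. With X ~ Binomial(28, 0.10), P(Y > 28) = P(X ≤ 2).
  k=0: C(28,0)·0.10^0·0.90^28 = 0.052335
  k=1: C(28,1)·0.10^1·0.90^27 = 0.162819
  k=2: C(28,2)·0.10^2·0.90^26 = 0.244229
P(X ≤ 2) = 0.459383

0.4594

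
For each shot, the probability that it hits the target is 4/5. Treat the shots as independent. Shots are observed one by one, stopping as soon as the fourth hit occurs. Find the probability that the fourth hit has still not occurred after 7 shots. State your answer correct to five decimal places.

Needing more than 7 shots ⇔ fewer than 4 successes in the first 7. With X ~ Binomial(7, 0.80), P(Y > 7) = P(X ≤ 3).
  k=0: C(7,0)·0.80^0·0.20^7 = 0.0000128
  k=1: C(7,1)·0.80^1·0.20^6 = 0.0003584
  k=2: C(7,2)·0.80^2·0.20^5 = 0.0043008
  k=3: C(7,3)·0.80^3·0.20^4 = 0.0286720
P(X ≤ 3) = 0.0333440

0.03334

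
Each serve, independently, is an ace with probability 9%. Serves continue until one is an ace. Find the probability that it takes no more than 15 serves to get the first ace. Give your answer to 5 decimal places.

0.75699

Y = number of serves to the first success; geometric, p = 0.09.
P(Y ≤ 15) = 1 − (1−p)^15 = 1 − 0.2430082 = 0.7569918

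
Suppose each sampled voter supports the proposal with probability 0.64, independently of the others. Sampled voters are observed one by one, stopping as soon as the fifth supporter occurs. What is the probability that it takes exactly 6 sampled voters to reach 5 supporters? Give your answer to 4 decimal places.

Y = trial on which the fifth success occurs; negative binomial, r=5, p=0.64.
P(Y=6) = C(5,4) · p^5 · (1−p)^1
= 5 · 0.10737 · 0.36 = 0.193274

0.1933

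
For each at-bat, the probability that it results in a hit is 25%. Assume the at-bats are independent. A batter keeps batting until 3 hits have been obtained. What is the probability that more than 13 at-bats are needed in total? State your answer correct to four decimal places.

Needing more than 13 at-bats ⇔ fewer than 3 successes in the first 13. With X ~ Binomial(13, 0.25), P(Y > 13) = P(X ≤ 2).
  k=0: C(13,0)·0.25^0·0.75^13 = 0.023757
  k=1: C(13,1)·0.25^1·0.75^12 = 0.102948
  k=2: C(13,2)·0.25^2·0.75^11 = 0.205896
P(X ≤ 2) = 0.332602

0.3326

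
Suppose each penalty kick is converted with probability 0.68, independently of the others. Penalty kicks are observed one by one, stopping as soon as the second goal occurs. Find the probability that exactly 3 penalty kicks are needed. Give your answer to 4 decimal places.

0.2959

Y = trial on which the second success occurs; negative binomial, r=2, p=0.68.
P(Y=3) = C(2,1) · p^2 · (1−p)^1
= 2 · 0.4624 · 0.32 = 0.295936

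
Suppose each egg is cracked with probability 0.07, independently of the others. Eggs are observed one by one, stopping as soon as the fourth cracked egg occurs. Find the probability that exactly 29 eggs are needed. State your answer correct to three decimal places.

Y = trial on which the fourth success occurs; negative binomial, r=4, p=0.07.
P(Y=29) = C(28,3) · p^4 · (1−p)^25
= 3276 · 2.401e-05 · 0.16296 = 0.01282

0.013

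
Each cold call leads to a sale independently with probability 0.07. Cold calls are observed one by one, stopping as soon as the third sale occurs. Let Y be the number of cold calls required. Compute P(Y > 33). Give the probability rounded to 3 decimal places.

Needing more than 33 cold calls ⇔ fewer than 3 successes in the first 33. With X ~ Binomial(33, 0.07), P(Y > 33) = P(X ≤ 2).
  k=0: C(33,0)·0.07^0·0.93^33 = 0.09119
  k=1: C(33,1)·0.07^1·0.93^32 = 0.22650
  k=2: C(33,2)·0.07^2·0.93^31 = 0.27277
P(X ≤ 2) = 0.59046

0.590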